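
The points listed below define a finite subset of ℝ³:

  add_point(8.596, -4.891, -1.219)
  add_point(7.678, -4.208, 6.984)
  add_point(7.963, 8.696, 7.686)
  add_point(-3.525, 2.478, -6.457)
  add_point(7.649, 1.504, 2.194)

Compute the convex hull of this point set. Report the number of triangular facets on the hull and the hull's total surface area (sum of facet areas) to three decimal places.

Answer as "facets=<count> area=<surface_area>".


facets=6 area=348.731

Extreme-point indices: [0, 1, 2, 3, 4] — 5 of 5 on the boundary.

Area of each hull facet:
  f1: (p1, p0, p3) → 61.1697
  f2: (p1, p2, p3) → 115.3278
  f3: (p1, p2, p0) → 53.0498
  f4: (p4, p0, p3) → 51.3838
  f5: (p4, p2, p3) → 60.2346
  f6: (p4, p2, p0) → 7.5655
Σ area = 348.731

Euler: V−E+F = 5−9+6 = 2.


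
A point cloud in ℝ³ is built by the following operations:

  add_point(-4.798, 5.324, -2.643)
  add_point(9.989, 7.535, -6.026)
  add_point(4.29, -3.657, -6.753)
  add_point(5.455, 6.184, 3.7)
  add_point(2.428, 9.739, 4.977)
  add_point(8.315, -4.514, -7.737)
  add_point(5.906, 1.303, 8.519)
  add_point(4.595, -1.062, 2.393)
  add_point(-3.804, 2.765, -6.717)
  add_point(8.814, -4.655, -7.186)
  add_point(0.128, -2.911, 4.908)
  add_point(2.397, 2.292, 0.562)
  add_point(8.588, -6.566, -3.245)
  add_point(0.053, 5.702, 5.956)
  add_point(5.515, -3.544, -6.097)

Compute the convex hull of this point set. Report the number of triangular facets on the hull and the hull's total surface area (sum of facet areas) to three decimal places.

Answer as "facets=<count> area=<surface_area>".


Points on the hull: [0, 1, 2, 3, 4, 5, 6, 8, 9, 10, 12, 13] (12 of 15).

Facet areas (half cross-product norm):
  f1: (p6, p12, p1) → 97.1131
  f2: (p4, p1, p0) → 74.5722
  f3: (p8, p1, p0) → 35.8829
  f4: (p10, p6, p12) → 49.2469
  f5: (p10, p8, p0) → 29.8972
  f6: (p3, p6, p1) → 26.8482
  f7: (p3, p4, p1) → 23.9034
  f8: (p3, p4, p6) → 15.4054
  f9: (p5, p8, p1) → 79.8955
  f10: (p13, p4, p6) → 18.2847
  f11: (p13, p10, p6) → 28.5496
  f12: (p13, p4, p0) → 23.5249
  f13: (p13, p10, p0) → 42.4492
  f14: (p9, p12, p1) → 25.2489
  f15: (p9, p5, p1) → 4.6472
  f16: (p9, p5, p12) → 1.1823
  f17: (p2, p5, p12) → 10.4347
  f18: (p2, p5, p8) → 10.7046
  f19: (p2, p10, p12) → 37.4262
  f20: (p2, p10, p8) → 61.0578
Σ area = 696.275

Euler: V−E+F = 12−30+20 = 2.

facets=20 area=696.275


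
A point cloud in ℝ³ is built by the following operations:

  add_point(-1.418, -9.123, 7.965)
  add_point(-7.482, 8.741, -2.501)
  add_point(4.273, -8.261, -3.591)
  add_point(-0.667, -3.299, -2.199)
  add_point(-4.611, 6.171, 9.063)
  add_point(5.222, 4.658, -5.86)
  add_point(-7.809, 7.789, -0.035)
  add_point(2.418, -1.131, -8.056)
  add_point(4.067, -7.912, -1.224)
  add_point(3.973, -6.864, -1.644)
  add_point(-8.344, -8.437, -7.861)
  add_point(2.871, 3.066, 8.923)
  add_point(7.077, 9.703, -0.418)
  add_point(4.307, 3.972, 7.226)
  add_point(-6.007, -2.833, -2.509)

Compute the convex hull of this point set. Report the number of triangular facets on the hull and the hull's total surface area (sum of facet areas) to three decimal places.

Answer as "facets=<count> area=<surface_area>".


Points on the hull: [0, 1, 2, 4, 5, 6, 7, 8, 10, 11, 12, 13] (12 of 15).

Per-facet area ½‖(b−a)×(c−a)‖:
  f1: (p0, p4, p10) → 135.1767
  f2: (p1, p4, p12) → 84.0433
  f3: (p2, p0, p10) → 85.2424
  f4: (p11, p4, p12) → 49.0715
  f5: (p11, p0, p4) → 52.4057
  f6: (p5, p1, p12) → 52.0668
  f7: (p5, p2, p12) → 42.2465
  f8: (p6, p4, p10) → 84.9727
  f9: (p6, p1, p10) → 23.9314
  f10: (p6, p1, p4) → 6.1758
  f11: (p13, p11, p12) → 4.4707
  f12: (p13, p11, p0) → 13.4615
  f13: (p7, p2, p10) → 53.5509
  f14: (p7, p5, p2) → 26.1650
  f15: (p7, p1, p10) → 96.2314
  f16: (p7, p5, p1) → 46.7066
  f17: (p8, p2, p0) → 6.4140
  f18: (p8, p13, p0) → 72.1687
  f19: (p8, p2, p12) → 21.1549
  f20: (p8, p13, p12) → 72.5047
Σ area = 1028.161

Euler characteristic 12−30+20 = 2 ✓

facets=20 area=1028.161


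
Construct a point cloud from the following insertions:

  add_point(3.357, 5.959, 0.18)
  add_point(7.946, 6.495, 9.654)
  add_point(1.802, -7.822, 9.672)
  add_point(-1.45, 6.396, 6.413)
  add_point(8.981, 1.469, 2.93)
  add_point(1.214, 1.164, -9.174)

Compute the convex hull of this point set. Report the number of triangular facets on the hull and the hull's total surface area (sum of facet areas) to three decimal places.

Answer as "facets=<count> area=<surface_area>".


facets=8 area=492.796

6 of the 6 inputs are extreme points: [0, 1, 2, 3, 4, 5].

Triangle areas on the boundary:
  f1: (p5, p2, p3) → 123.4120
  f2: (p5, p2, p4) → 96.6995
  f3: (p1, p2, p3) → 71.5709
  f4: (p1, p2, p4) → 57.1802
  f5: (p0, p5, p4) → 40.5166
  f6: (p0, p1, p4) → 32.2038
  f7: (p0, p5, p3) → 34.0676
  f8: (p0, p1, p3) → 37.1452
Σ area = 492.796

Euler characteristic 6−12+8 = 2 ✓


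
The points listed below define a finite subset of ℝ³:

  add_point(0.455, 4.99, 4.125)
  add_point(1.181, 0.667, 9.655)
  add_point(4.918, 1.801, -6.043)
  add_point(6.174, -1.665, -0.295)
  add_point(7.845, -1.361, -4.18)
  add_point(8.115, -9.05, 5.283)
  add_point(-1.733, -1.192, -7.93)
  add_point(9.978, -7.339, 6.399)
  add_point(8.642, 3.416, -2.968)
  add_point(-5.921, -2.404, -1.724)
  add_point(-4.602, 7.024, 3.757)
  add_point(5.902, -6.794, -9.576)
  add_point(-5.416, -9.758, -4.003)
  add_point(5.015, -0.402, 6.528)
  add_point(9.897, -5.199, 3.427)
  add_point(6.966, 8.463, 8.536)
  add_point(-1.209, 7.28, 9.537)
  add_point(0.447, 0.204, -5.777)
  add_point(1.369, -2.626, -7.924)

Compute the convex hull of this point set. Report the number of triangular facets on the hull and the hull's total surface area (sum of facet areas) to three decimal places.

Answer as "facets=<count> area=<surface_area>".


Points on the hull: [1, 2, 5, 6, 7, 8, 9, 10, 11, 12, 14, 15, 16] (13 of 19).

Per-facet area ½‖(b−a)×(c−a)‖:
  f1: (p1, p15, p7) → 60.1277
  f2: (p16, p12, p9) → 37.1591
  f3: (p16, p1, p12) → 59.3607
  f4: (p16, p10, p9) → 31.3881
  f5: (p16, p1, p15) → 28.6774
  f6: (p16, p10, p15) → 25.5892
  f7: (p5, p1, p7) → 17.0412
  f8: (p5, p1, p12) → 101.8072
  f9: (p5, p11, p7) → 19.2369
  f10: (p5, p12, p11) → 93.0096
  f11: (p6, p2, p11) → 32.7414
  f12: (p6, p12, p9) → 29.0275
  f13: (p6, p12, p11) → 48.1588
  f14: (p6, p10, p9) → 40.7737
  f15: (p6, p10, p2) → 53.1283
  f16: (p8, p2, p11) → 21.3314
  f17: (p8, p10, p15) → 76.9076
  f18: (p8, p10, p2) → 37.2103
  f19: (p14, p11, p7) → 17.6987
  f20: (p14, p8, p11) → 63.9325
  f21: (p14, p15, p7) → 26.2963
  f22: (p14, p8, p15) → 67.0072
Σ area = 987.611

Euler characteristic 13−33+22 = 2 ✓

facets=22 area=987.611


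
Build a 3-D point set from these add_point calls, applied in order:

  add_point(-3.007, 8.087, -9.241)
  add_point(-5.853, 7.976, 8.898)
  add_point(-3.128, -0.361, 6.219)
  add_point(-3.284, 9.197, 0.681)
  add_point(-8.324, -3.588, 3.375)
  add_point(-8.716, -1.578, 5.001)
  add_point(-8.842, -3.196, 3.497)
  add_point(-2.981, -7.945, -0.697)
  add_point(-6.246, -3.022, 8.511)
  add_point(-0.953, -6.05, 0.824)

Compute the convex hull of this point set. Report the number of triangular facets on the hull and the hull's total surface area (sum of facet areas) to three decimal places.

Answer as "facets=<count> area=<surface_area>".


facets=16 area=499.065

Points on the hull: [0, 1, 2, 3, 4, 5, 6, 7, 8, 9] (10 of 10).

Area of each hull facet:
  f1: (p0, p3, p9) → 76.6050
  f2: (p1, p0, p3) → 15.8113
  f3: (p7, p0, p6) → 75.7435
  f4: (p7, p0, p9) → 27.4114
  f5: (p8, p7, p9) → 15.1622
  f6: (p2, p3, p9) → 43.1941
  f7: (p2, p1, p3) → 38.7449
  f8: (p2, p8, p9) → 19.0005
  f9: (p2, p8, p1) → 21.2022
  f10: (p5, p8, p6) → 4.7383
  f11: (p5, p8, p1) → 23.9944
  f12: (p5, p0, p6) → 19.9017
  f13: (p5, p1, p0) → 93.3770
  f14: (p4, p7, p6) → 0.9061
  f15: (p4, p8, p6) → 1.8370
  f16: (p4, p8, p7) → 21.4350
Σ area = 499.065

Euler: V−E+F = 10−24+16 = 2.


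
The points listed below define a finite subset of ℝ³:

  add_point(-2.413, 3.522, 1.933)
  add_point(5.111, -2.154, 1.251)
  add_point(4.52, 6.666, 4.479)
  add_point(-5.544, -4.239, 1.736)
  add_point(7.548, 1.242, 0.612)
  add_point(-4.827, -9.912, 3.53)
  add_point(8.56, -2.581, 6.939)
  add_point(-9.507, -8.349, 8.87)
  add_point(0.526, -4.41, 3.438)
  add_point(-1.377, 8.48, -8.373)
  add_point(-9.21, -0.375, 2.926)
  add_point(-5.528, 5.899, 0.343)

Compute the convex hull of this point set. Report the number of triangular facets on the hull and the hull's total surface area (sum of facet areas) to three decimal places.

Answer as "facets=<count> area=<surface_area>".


Points on the hull: [1, 2, 4, 5, 6, 7, 9, 10, 11] (9 of 12).

Area of each hull facet:
  f1: (p5, p6, p7) → 54.4066
  f2: (p2, p6, p7) → 98.7208
  f3: (p1, p5, p6) → 41.7406
  f4: (p1, p5, p9) → 98.8411
  f5: (p11, p2, p7) → 92.6681
  f6: (p11, p2, p9) → 54.2929
  f7: (p4, p1, p6) → 13.9947
  f8: (p4, p1, p9) → 30.5408
  f9: (p4, p2, p6) → 27.2959
  f10: (p4, p2, p9) → 50.9846
  f11: (p10, p11, p7) → 19.2408
  f12: (p10, p11, p9) → 27.5497
  f13: (p10, p5, p7) → 34.6637
  f14: (p10, p5, p9) → 81.1126
Σ area = 726.053

Euler characteristic 9−21+14 = 2 ✓

facets=14 area=726.053


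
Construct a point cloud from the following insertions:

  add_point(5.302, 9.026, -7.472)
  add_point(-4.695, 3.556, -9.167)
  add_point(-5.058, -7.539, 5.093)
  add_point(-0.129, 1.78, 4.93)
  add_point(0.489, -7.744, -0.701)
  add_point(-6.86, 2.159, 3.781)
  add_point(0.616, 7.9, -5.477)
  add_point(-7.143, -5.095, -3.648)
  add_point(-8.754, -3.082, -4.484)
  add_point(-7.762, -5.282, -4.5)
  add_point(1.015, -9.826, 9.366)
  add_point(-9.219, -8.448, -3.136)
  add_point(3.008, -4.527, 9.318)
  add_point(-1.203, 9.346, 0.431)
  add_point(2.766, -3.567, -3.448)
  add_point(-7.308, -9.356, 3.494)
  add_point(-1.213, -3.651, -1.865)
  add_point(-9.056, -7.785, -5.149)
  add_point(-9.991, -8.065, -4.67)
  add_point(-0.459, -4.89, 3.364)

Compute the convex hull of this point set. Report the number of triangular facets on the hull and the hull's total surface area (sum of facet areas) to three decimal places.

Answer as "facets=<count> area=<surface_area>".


facets=26 area=870.054

Extreme-point indices: [0, 1, 2, 4, 5, 6, 8, 10, 11, 12, 13, 14, 15, 17, 18] — 15 of 20 on the boundary.

Triangle areas on the boundary:
  f1: (p1, p14, p0) → 64.0526
  f2: (p1, p5, p13) → 55.2820
  f3: (p12, p13, p0) → 84.9295
  f4: (p12, p14, p0) → 80.2489
  f5: (p12, p14, p10) → 36.1525
  f6: (p12, p5, p10) → 36.3319
  f7: (p12, p5, p13) → 63.7824
  f8: (p15, p5, p18) → 49.7652
  f9: (p4, p14, p10) → 22.1462
  f10: (p6, p13, p0) → 13.6703
  f11: (p6, p1, p0) → 16.9464
  f12: (p6, p1, p13) → 22.9502
  f13: (p17, p1, p18) → 5.2290
  f14: (p17, p1, p14) → 66.5411
  f15: (p17, p4, p14) → 28.5163
  f16: (p8, p5, p18) → 20.7545
  f17: (p8, p1, p18) → 14.0616
  f18: (p8, p1, p5) → 45.2226
  f19: (p11, p15, p18) → 1.2347
  f20: (p11, p15, p10) → 22.2584
  f21: (p11, p4, p10) → 49.6839
  f22: (p11, p17, p18) → 0.9546
  f23: (p11, p17, p4) → 10.5679
  f24: (p2, p5, p10) → 33.4586
  f25: (p2, p15, p10) → 9.9027
  f26: (p2, p15, p5) → 15.4097
Σ area = 870.054

Euler characteristic 15−39+26 = 2 ✓


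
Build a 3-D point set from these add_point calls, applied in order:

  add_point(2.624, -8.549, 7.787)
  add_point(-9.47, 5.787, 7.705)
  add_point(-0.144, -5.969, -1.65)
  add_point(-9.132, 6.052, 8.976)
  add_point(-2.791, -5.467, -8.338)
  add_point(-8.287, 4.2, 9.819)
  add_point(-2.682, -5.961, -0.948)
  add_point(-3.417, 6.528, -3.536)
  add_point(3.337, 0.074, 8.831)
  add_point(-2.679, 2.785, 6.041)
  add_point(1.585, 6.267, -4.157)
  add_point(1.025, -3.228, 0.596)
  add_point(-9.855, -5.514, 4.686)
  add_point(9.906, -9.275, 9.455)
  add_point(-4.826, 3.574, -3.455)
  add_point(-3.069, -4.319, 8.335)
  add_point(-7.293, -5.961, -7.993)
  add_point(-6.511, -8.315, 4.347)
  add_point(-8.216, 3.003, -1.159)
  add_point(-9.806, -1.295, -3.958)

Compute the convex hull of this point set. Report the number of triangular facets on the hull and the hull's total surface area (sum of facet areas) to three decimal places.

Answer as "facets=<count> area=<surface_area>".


Extreme-point indices: [0, 1, 3, 4, 5, 7, 8, 10, 12, 13, 15, 16, 17, 18, 19] — 15 of 20 on the boundary.

Facet areas (half cross-product norm):
  f1: (p10, p4, p13) → 140.1302
  f2: (p10, p4, p7) → 32.3153
  f3: (p10, p3, p7) → 29.6350
  f4: (p5, p3, p12) → 10.5558
  f5: (p0, p17, p13) → 5.5906
  f6: (p16, p4, p13) → 43.9939
  f7: (p16, p17, p13) → 101.0873
  f8: (p16, p17, p12) → 27.4204
  f9: (p16, p19, p12) → 31.1063
  f10: (p16, p4, p7) → 29.3688
  f11: (p16, p19, p7) → 31.7949
  f12: (p18, p19, p7) → 15.2086
  f13: (p8, p10, p13) → 73.3227
  f14: (p8, p10, p3) → 96.0899
  f15: (p8, p5, p13) → 41.7789
  f16: (p8, p5, p3) → 10.8021
  f17: (p15, p5, p13) → 44.9585
  f18: (p15, p0, p13) → 15.4006
  f19: (p15, p5, p12) → 38.1067
  f20: (p15, p17, p12) → 14.4555
  f21: (p15, p0, p17) → 23.5165
  f22: (p1, p18, p19) → 18.1978
  f23: (p1, p3, p12) → 7.0369
  f24: (p1, p19, p12) → 55.2414
  f25: (p1, p3, p7) → 6.1092
  f26: (p1, p18, p7) → 28.7862
Σ area = 972.010

Euler characteristic 15−39+26 = 2 ✓

facets=26 area=972.010


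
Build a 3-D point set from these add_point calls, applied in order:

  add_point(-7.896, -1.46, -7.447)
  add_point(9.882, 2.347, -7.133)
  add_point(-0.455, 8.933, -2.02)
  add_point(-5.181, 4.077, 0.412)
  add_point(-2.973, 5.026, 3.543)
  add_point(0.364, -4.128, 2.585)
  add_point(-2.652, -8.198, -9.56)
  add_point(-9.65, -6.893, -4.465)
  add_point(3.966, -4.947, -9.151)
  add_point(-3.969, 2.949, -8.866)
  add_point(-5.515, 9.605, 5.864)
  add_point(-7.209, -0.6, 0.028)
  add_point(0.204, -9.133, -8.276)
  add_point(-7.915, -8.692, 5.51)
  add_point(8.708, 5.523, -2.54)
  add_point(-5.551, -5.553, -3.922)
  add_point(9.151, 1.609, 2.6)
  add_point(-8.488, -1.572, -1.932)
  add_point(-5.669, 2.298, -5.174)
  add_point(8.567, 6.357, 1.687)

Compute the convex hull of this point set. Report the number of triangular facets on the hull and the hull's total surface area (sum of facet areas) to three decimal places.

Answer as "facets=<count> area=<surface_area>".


facets=24 area=1045.177

14 of the 20 inputs are extreme points: [0, 1, 2, 6, 7, 8, 9, 10, 12, 13, 14, 16, 17, 19].

Area of each hull facet:
  f1: (p16, p13, p10) → 146.6988
  f2: (p16, p13, p12) → 135.6805
  f3: (p17, p13, p7) → 29.5873
  f4: (p17, p13, p10) → 71.2496
  f5: (p2, p9, p1) → 61.8642
  f6: (p2, p9, p10) → 41.1253
  f7: (p6, p13, p7) → 41.1817
  f8: (p6, p13, p12) → 25.9854
  f9: (p19, p16, p10) → 35.2637
  f10: (p19, p2, p10) → 46.4976
  f11: (p19, p16, p1) → 23.0723
  f12: (p0, p6, p7) → 26.2869
  f13: (p0, p6, p9) → 26.5300
  f14: (p0, p17, p7) → 15.4073
  f15: (p0, p9, p10) → 49.2869
  f16: (p0, p17, p10) → 33.1248
  f17: (p8, p9, p1) → 53.4893
  f18: (p8, p6, p9) → 39.1274
  f19: (p8, p6, p12) → 8.8584
  f20: (p8, p16, p1) → 46.7496
  f21: (p8, p16, p12) → 36.7479
  f22: (p14, p2, p1) → 25.2310
  f23: (p14, p19, p1) → 5.2667
  f24: (p14, p19, p2) → 20.8640
Σ area = 1045.177

Euler: V−E+F = 14−36+24 = 2.


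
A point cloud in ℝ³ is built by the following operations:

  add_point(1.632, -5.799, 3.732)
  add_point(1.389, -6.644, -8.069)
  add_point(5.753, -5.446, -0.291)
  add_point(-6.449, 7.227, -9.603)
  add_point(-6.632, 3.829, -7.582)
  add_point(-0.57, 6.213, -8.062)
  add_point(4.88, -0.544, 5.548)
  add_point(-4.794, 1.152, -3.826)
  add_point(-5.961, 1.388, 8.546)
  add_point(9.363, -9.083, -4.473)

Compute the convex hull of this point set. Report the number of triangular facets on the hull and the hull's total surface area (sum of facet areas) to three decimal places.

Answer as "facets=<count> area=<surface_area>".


8 of the 10 inputs are extreme points: [0, 1, 3, 4, 5, 6, 8, 9].

Facet areas (half cross-product norm):
  f1: (p8, p3, p4) → 25.0648
  f2: (p1, p3, p4) → 20.1971
  f3: (p1, p8, p4) → 107.1331
  f4: (p5, p8, p3) → 55.8069
  f5: (p5, p6, p8) → 90.7739
  f6: (p5, p6, p9) → 108.9302
  f7: (p5, p1, p9) → 54.1835
  f8: (p5, p1, p3) → 38.1416
  f9: (p0, p1, p9) → 49.3905
  f10: (p0, p1, p8) → 60.8823
  f11: (p0, p6, p9) → 37.6396
  f12: (p0, p6, p8) → 35.4107
Σ area = 683.554

Euler characteristic 8−18+12 = 2 ✓

facets=12 area=683.554


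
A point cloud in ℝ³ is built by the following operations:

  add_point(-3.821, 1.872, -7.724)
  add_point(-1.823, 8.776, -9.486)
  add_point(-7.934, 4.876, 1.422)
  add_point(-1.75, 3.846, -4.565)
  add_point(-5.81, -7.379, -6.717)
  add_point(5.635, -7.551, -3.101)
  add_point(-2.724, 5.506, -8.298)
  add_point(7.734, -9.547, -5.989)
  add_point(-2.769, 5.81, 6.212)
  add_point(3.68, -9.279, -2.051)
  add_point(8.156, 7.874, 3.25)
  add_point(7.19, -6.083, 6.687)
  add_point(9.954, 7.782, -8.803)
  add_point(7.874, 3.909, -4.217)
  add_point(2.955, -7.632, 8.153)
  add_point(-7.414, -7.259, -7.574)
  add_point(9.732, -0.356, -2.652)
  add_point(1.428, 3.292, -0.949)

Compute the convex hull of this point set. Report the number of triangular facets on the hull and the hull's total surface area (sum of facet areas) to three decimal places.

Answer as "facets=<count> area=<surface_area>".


facets=18 area=1173.877

Points on the hull: [1, 2, 7, 8, 9, 10, 11, 12, 14, 15, 16] (11 of 18).

Per-facet area ½‖(b−a)×(c−a)‖:
  f1: (p15, p7, p12) → 136.1709
  f2: (p15, p14, p2) → 126.2856
  f3: (p1, p15, p2) → 95.2305
  f4: (p1, p15, p12) → 98.1931
  f5: (p1, p10, p12) → 71.8418
  f6: (p9, p14, p7) → 19.6168
  f7: (p9, p15, p7) → 33.4760
  f8: (p9, p15, p14) → 61.0382
  f9: (p8, p14, p2) → 50.6856
  f10: (p8, p10, p14) → 83.5375
  f11: (p8, p1, p2) → 45.7470
  f12: (p8, p1, p10) → 86.5219
  f13: (p11, p14, p7) → 30.2004
  f14: (p11, p10, p14) → 30.4995
  f15: (p16, p7, p12) → 42.9420
  f16: (p16, p11, p7) → 54.5262
  f17: (p16, p10, p12) → 50.0436
  f18: (p16, p11, p10) → 57.3207
Σ area = 1173.877

Euler: V−E+F = 11−27+18 = 2.


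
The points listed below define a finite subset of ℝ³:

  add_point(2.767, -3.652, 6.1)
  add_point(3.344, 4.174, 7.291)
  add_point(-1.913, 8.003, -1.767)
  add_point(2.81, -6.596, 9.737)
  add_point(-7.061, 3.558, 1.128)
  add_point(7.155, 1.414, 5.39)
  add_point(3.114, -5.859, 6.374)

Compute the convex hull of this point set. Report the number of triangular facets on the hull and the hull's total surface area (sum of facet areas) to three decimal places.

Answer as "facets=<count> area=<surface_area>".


Extreme-point indices: [1, 2, 3, 4, 5, 6] — 6 of 7 on the boundary.

Area of each hull facet:
  f1: (p1, p3, p4) → 66.9297
  f2: (p1, p3, p5) → 25.5832
  f3: (p1, p2, p4) → 40.4120
  f4: (p1, p2, p5) → 27.4927
  f5: (p6, p3, p4) → 23.2539
  f6: (p6, p2, p4) → 54.7370
  f7: (p6, p3, p5) → 13.6063
  f8: (p6, p2, p5) → 54.9531
Σ area = 306.968

Check V−E+F: 6 − 12 + 8 = 2.

facets=8 area=306.968


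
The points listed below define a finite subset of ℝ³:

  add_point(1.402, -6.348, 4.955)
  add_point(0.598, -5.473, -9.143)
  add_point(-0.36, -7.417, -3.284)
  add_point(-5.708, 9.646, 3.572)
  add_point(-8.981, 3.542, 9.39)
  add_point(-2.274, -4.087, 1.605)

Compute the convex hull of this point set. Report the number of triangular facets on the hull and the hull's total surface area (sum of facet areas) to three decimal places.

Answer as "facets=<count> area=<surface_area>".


Hull vertices (5/6): indices [0, 1, 2, 3, 4].

Area of each hull facet:
  f1: (p3, p0, p4) → 67.8838
  f2: (p1, p3, p4) → 93.7805
  f3: (p1, p3, p0) → 122.6461
  f4: (p2, p0, p4) → 62.0871
  f5: (p2, p1, p4) → 50.2716
  f6: (p2, p1, p0) → 14.4395
Σ area = 411.109

Euler: V−E+F = 5−9+6 = 2.

facets=6 area=411.109


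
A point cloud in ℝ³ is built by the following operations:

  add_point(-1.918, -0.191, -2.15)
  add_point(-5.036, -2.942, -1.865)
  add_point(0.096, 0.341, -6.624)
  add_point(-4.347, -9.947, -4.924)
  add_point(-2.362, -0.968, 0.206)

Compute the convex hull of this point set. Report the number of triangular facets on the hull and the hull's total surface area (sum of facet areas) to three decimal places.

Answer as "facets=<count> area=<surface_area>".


Extreme-point indices: [0, 1, 2, 3, 4] — 5 of 5 on the boundary.

Area of each hull facet:
  f1: (p3, p2, p1) → 29.5642
  f2: (p4, p3, p1) → 11.9130
  f3: (p4, p3, p2) → 37.7278
  f4: (p0, p2, p1) → 9.2434
  f5: (p0, p4, p1) → 4.8153
  f6: (p0, p4, p2) → 1.8918
Σ area = 95.156

Check V−E+F: 5 − 9 + 6 = 2.

facets=6 area=95.156


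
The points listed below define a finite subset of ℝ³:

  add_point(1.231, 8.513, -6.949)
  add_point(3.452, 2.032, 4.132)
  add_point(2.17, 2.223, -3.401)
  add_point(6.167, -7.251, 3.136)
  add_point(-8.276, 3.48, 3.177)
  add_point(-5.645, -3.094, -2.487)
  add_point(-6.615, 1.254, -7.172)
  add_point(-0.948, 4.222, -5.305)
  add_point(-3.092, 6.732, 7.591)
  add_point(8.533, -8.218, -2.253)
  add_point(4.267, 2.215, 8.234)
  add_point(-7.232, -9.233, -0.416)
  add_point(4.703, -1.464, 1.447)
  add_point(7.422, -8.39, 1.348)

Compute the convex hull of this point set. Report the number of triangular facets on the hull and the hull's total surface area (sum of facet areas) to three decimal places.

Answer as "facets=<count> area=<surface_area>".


9 of the 14 inputs are extreme points: [0, 3, 4, 6, 8, 9, 10, 11, 13].

Facet areas (half cross-product norm):
  f1: (p10, p0, p9) → 122.2036
  f2: (p6, p11, p4) → 62.5416
  f3: (p6, p0, p4) → 57.2150
  f4: (p6, p11, p9) → 97.9596
  f5: (p6, p0, p9) → 95.6927
  f6: (p3, p10, p11) → 76.2287
  f7: (p8, p0, p4) → 54.7413
  f8: (p8, p10, p0) → 65.7284
  f9: (p8, p11, p4) → 42.7677
  f10: (p8, p10, p11) → 77.2467
  f11: (p13, p11, p9) → 27.4267
  f12: (p13, p3, p11) → 16.7533
  f13: (p13, p10, p9) → 20.7117
  f14: (p13, p3, p10) → 7.5336
Σ area = 824.751

Euler: V−E+F = 9−21+14 = 2.

facets=14 area=824.751


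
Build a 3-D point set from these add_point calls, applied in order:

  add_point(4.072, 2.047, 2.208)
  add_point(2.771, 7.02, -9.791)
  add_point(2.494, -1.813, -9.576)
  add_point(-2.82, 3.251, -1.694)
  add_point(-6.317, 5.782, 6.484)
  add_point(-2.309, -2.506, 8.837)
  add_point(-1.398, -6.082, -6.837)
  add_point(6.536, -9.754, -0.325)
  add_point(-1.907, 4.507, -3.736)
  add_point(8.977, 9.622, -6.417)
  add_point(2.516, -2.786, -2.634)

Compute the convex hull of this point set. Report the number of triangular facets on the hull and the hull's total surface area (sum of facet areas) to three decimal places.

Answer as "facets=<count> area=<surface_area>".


facets=14 area=767.074

9 of the 11 inputs are extreme points: [0, 1, 2, 4, 5, 6, 7, 8, 9].

Area of each hull facet:
  f1: (p1, p9, p4) → 70.2766
  f2: (p5, p6, p4) → 76.4836
  f3: (p5, p6, p7) → 77.6808
  f4: (p8, p1, p4) → 21.5165
  f5: (p8, p6, p4) → 57.1481
  f6: (p8, p6, p1) → 44.3947
  f7: (p2, p6, p7) → 34.8227
  f8: (p2, p6, p1) → 20.2713
  f9: (p2, p7, p9) → 85.0017
  f10: (p2, p1, p9) → 31.0381
  f11: (p0, p7, p9) → 71.7141
  f12: (p0, p5, p7) → 62.3358
  f13: (p0, p9, p4) → 67.6320
  f14: (p0, p5, p4) → 46.7583
Σ area = 767.074

Euler: V−E+F = 9−21+14 = 2.


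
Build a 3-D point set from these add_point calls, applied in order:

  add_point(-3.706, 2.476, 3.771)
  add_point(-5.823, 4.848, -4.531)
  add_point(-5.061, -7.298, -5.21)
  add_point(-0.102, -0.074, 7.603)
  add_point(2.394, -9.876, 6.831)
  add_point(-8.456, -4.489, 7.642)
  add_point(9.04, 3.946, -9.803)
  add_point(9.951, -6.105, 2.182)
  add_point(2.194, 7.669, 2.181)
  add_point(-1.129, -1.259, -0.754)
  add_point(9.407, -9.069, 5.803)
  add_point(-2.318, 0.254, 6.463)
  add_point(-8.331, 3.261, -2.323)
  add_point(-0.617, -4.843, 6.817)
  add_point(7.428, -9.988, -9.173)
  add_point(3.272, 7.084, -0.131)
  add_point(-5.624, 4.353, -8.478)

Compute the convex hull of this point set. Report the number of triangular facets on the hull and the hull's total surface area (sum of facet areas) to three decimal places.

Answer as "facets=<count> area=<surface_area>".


Extreme-point indices: [0, 1, 2, 3, 4, 5, 6, 7, 8, 10, 11, 12, 14, 15, 16] — 15 of 17 on the boundary.

Triangle areas on the boundary:
  f1: (p2, p16, p14) → 80.0132
  f2: (p2, p12, p5) → 67.1374
  f3: (p2, p12, p16) → 38.1738
  f4: (p6, p16, p14) → 102.9798
  f5: (p6, p8, p7) → 100.2133
  f6: (p6, p14, p7) → 82.2262
  f7: (p4, p3, p5) → 46.5999
  f8: (p4, p2, p5) → 76.3479
  f9: (p4, p2, p14) → 92.6492
  f10: (p11, p8, p5) → 16.9904
  f11: (p11, p3, p5) → 8.2825
  f12: (p11, p3, p8) → 12.0895
  f13: (p10, p8, p7) → 32.4252
  f14: (p10, p3, p8) → 61.3806
  f15: (p10, p4, p3) → 35.8084
  f16: (p10, p14, p7) → 25.1999
  f17: (p10, p4, p14) → 53.9800
  f18: (p0, p8, p5) → 12.0935
  f19: (p0, p12, p5) → 35.4949
  f20: (p0, p12, p8) → 30.0850
  f21: (p1, p16, p8) → 17.0964
  f22: (p1, p12, p8) → 19.4264
  f23: (p1, p12, p16) → 6.0422
  f24: (p15, p16, p8) → 15.3506
  f25: (p15, p6, p8) → 1.6593
  f26: (p15, p6, p16) → 70.5572
Σ area = 1140.303

Euler characteristic 15−39+26 = 2 ✓

facets=26 area=1140.303


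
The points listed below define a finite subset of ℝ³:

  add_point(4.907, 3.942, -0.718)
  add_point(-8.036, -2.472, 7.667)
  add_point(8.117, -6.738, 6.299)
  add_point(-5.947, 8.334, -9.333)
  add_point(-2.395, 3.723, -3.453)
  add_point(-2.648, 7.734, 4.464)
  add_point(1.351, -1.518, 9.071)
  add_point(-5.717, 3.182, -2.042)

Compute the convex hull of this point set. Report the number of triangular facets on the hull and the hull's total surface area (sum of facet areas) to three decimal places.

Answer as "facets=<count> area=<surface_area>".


facets=10 area=569.506

7 of the 8 inputs are extreme points: [0, 1, 2, 3, 5, 6, 7].

Triangle areas on the boundary:
  f1: (p6, p2, p1) → 33.0109
  f2: (p5, p3, p1) → 83.4583
  f3: (p5, p6, p1) → 49.8453
  f4: (p5, p6, p2) → 38.7172
  f5: (p7, p2, p1) → 95.2266
  f6: (p7, p3, p1) → 12.4426
  f7: (p7, p3, p2) → 62.0717
  f8: (p0, p3, p2) → 64.1581
  f9: (p0, p5, p2) → 63.7599
  f10: (p0, p5, p3) → 66.8155
Σ area = 569.506

Check V−E+F: 7 − 15 + 10 = 2.


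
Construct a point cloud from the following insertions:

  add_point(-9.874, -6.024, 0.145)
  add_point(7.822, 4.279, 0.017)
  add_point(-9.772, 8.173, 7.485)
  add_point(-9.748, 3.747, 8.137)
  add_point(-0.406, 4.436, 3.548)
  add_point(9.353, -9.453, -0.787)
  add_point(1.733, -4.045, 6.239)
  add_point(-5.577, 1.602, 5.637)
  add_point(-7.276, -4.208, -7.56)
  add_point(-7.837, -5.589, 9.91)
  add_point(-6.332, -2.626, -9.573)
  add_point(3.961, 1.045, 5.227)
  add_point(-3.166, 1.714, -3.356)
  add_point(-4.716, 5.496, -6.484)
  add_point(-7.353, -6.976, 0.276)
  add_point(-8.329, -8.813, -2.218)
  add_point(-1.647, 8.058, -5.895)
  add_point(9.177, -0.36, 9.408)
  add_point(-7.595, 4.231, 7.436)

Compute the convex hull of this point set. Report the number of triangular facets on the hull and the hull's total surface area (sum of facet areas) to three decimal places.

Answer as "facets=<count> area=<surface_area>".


Hull vertices (12/19): indices [0, 1, 2, 3, 5, 8, 9, 10, 13, 15, 16, 17].

Triangle areas on the boundary:
  f1: (p15, p10, p5) → 86.5033
  f2: (p15, p9, p0) → 16.7569
  f3: (p15, p9, p5) → 110.8209
  f4: (p16, p1, p2) → 92.2409
  f5: (p16, p10, p5) → 116.4631
  f6: (p16, p1, p5) → 75.5104
  f7: (p3, p2, p0) → 20.8755
  f8: (p3, p9, p0) → 47.6259
  f9: (p3, p9, p2) → 4.2528
  f10: (p17, p1, p5) → 67.0399
  f11: (p17, p9, p5) → 120.0278
  f12: (p17, p1, p2) → 102.0356
  f13: (p17, p9, p2) → 123.9778
  f14: (p8, p15, p0) → 14.1324
  f15: (p8, p15, p10) → 2.0251
  f16: (p8, p2, p0) → 64.8085
  f17: (p8, p10, p2) → 25.9941
  f18: (p13, p10, p2) → 60.3806
  f19: (p13, p16, p2) → 30.4988
  f20: (p13, p16, p10) → 11.3424
Σ area = 1193.313

Check V−E+F: 12 − 30 + 20 = 2.

facets=20 area=1193.313


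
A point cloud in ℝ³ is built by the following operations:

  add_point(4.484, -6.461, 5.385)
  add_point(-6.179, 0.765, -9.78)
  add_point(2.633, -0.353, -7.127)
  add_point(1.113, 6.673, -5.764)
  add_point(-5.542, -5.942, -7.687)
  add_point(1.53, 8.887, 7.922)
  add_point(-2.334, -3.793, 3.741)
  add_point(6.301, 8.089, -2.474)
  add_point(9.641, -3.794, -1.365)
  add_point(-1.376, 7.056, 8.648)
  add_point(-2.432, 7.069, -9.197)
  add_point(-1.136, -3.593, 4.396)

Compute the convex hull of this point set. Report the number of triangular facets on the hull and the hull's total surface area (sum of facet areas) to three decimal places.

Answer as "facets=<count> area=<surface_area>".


facets=18 area=811.256

Points on the hull: [0, 1, 2, 4, 5, 6, 7, 8, 9, 10, 11] (11 of 12).

Area of each hull facet:
  f1: (p0, p5, p8) → 70.3586
  f2: (p7, p5, p8) → 70.7119
  f3: (p4, p0, p8) → 70.8827
  f4: (p2, p7, p8) → 48.6430
  f5: (p2, p4, p1) → 31.3404
  f6: (p2, p4, p8) → 43.4696
  f7: (p6, p4, p0) → 41.7528
  f8: (p10, p2, p1) → 31.2005
  f9: (p10, p2, p7) → 44.3220
  f10: (p10, p7, p5) → 61.7718
  f11: (p9, p0, p5) → 26.3514
  f12: (p9, p10, p1) → 65.3658
  f13: (p9, p10, p5) → 30.9846
  f14: (p9, p4, p1) → 70.7444
  f15: (p9, p6, p4) → 59.0830
  f16: (p11, p6, p0) → 2.7989
  f17: (p11, p9, p0) → 33.9069
  f18: (p11, p9, p6) → 7.5675
Σ area = 811.256

Euler: V−E+F = 11−27+18 = 2.


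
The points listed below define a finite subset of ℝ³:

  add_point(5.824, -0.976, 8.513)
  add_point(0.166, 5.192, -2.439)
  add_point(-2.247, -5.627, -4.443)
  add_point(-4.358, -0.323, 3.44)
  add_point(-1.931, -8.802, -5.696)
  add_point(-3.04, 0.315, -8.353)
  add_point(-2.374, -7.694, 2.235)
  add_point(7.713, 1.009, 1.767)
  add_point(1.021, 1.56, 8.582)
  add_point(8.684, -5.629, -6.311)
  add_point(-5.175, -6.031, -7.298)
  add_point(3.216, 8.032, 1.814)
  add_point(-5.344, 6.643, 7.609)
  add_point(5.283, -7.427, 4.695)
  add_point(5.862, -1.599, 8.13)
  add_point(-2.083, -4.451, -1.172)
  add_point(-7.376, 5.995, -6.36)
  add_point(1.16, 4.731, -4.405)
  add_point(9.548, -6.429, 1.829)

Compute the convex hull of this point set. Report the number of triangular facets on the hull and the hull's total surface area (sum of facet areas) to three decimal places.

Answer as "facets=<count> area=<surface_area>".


facets=28 area=909.034

Extreme-point indices: [0, 3, 4, 5, 6, 7, 8, 9, 10, 11, 12, 13, 14, 16, 17, 18] — 16 of 19 on the boundary.

Facet areas (half cross-product norm):
  f1: (p9, p4, p18) → 45.6241
  f2: (p12, p11, p16) → 66.7019
  f3: (p12, p6, p8) → 47.1144
  f4: (p0, p12, p8) → 5.0623
  f5: (p0, p12, p11) → 58.3258
  f6: (p17, p11, p16) → 29.8309
  f7: (p17, p9, p11) → 44.9447
  f8: (p17, p5, p16) → 25.9067
  f9: (p17, p5, p9) → 45.7329
  f10: (p7, p9, p18) → 31.2483
  f11: (p7, p9, p11) → 35.4612
  f12: (p7, p0, p18) → 27.2698
  f13: (p7, p0, p11) → 30.2527
  f14: (p3, p12, p6) → 12.1654
  f15: (p14, p0, p18) → 1.5927
  f16: (p13, p6, p8) → 41.7043
  f17: (p13, p0, p8) → 19.1696
  f18: (p13, p14, p0) → 0.3433
  f19: (p13, p14, p18) → 17.7533
  f20: (p13, p4, p18) → 33.2816
  f21: (p13, p6, p4) → 31.2080
  f22: (p10, p9, p4) → 22.0743
  f23: (p10, p5, p9) → 44.4674
  f24: (p10, p5, p16) → 21.9039
  f25: (p10, p6, p4) → 17.8095
  f26: (p10, p3, p6) → 38.7972
  f27: (p10, p12, p16) → 86.2442
  f28: (p10, p3, p12) → 27.0434
Σ area = 909.034

Euler characteristic 16−42+28 = 2 ✓


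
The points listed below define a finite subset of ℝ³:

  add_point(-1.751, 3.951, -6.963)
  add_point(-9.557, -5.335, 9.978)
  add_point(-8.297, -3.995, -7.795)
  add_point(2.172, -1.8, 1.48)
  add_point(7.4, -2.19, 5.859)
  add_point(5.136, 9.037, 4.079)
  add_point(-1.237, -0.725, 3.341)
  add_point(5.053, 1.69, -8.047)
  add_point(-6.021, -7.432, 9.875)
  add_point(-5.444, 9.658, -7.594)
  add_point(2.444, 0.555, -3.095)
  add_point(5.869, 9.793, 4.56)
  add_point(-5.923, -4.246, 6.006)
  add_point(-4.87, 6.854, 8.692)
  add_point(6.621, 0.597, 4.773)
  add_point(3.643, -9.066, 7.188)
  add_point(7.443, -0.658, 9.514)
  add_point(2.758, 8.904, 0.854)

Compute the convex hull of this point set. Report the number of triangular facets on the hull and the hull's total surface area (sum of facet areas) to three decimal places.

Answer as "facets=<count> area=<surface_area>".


Hull vertices (10/18): indices [1, 2, 4, 7, 8, 9, 11, 13, 15, 16].

Per-facet area ½‖(b−a)×(c−a)‖:
  f1: (p9, p7, p11) → 94.0219
  f2: (p13, p16, p1) → 93.1676
  f3: (p13, p11, p16) → 67.1567
  f4: (p13, p9, p1) → 105.2771
  f5: (p13, p9, p11) → 91.8571
  f6: (p8, p16, p1) → 26.1036
  f7: (p8, p15, p16) → 47.6227
  f8: (p4, p15, p16) → 15.4761
  f9: (p4, p15, p7) → 55.2083
  f10: (p4, p11, p16) → 23.1052
  f11: (p4, p7, p11) → 82.0639
  f12: (p2, p15, p7) → 129.0759
  f13: (p2, p8, p15) → 91.6628
  f14: (p2, p9, p7) → 83.0732
  f15: (p2, p8, p1) → 36.6983
  f16: (p2, p9, p1) → 124.2860
Σ area = 1165.856

Euler: V−E+F = 10−24+16 = 2.

facets=16 area=1165.856


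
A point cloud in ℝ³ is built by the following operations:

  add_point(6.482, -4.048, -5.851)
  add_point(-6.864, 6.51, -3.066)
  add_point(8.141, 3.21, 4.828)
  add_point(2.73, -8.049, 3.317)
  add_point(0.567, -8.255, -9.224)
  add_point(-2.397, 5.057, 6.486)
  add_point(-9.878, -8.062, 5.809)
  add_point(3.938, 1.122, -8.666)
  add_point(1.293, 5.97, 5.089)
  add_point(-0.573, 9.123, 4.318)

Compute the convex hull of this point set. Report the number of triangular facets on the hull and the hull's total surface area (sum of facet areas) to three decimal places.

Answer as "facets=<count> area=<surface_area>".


facets=14 area=877.807

Hull vertices (9/10): indices [0, 1, 2, 3, 4, 5, 6, 7, 9].

Triangle areas on the boundary:
  f1: (p1, p4, p6) → 136.3181
  f2: (p5, p2, p6) → 77.3400
  f3: (p5, p9, p2) → 25.7116
  f4: (p5, p1, p6) → 79.7817
  f5: (p5, p1, p9) → 24.7065
  f6: (p3, p2, p6) → 74.1243
  f7: (p3, p4, p6) → 81.7644
  f8: (p7, p1, p4) → 65.8409
  f9: (p7, p9, p2) → 73.6846
  f10: (p7, p1, p9) → 66.5484
  f11: (p0, p3, p2) → 62.0871
  f12: (p0, p3, p4) → 42.5629
  f13: (p0, p7, p2) → 41.7104
  f14: (p0, p7, p4) → 25.6262
Σ area = 877.807

Check V−E+F: 9 − 21 + 14 = 2.


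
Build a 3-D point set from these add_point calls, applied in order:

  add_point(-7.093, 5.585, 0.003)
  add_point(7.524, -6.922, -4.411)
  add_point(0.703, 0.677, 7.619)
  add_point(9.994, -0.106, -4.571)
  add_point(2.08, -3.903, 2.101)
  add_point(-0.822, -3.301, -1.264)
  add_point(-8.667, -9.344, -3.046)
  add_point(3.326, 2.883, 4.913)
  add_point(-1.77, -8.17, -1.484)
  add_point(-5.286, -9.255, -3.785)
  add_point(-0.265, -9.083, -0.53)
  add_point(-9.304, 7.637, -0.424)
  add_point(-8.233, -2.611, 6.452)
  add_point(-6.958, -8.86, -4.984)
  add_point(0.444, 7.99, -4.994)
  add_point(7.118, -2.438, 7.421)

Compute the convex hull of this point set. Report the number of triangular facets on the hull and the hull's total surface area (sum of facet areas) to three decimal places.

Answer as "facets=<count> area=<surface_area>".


facets=20 area=902.868

12 of the 16 inputs are extreme points: [1, 2, 3, 6, 7, 9, 10, 11, 12, 13, 14, 15].

Facet areas (half cross-product norm):
  f1: (p12, p6, p11) → 72.1416
  f2: (p12, p2, p11) → 58.8681
  f3: (p15, p12, p2) → 24.9426
  f4: (p13, p14, p3) → 110.4900
  f5: (p13, p6, p11) → 22.5769
  f6: (p13, p14, p11) → 91.0970
  f7: (p7, p15, p2) → 14.6668
  f8: (p7, p2, p11) → 31.4194
  f9: (p7, p14, p11) → 61.2743
  f10: (p7, p14, p3) → 62.1705
  f11: (p7, p15, p3) → 40.9828
  f12: (p9, p13, p6) → 2.7484
  f13: (p1, p15, p3) → 43.7667
  f14: (p1, p13, p3) → 47.0455
  f15: (p1, p9, p13) → 9.4333
  f16: (p10, p9, p6) → 7.3611
  f17: (p10, p12, p6) → 48.9690
  f18: (p10, p15, p12) → 76.4438
  f19: (p10, p1, p15) → 53.2302
  f20: (p10, p1, p9) → 23.2399
Σ area = 902.868

Euler: V−E+F = 12−30+20 = 2.


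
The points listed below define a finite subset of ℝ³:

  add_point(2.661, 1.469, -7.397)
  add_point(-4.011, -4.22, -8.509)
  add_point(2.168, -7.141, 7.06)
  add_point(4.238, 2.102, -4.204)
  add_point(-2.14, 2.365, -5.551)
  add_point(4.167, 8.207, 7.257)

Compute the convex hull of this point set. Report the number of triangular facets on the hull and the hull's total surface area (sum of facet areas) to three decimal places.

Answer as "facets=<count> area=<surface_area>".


Extreme-point indices: [0, 1, 2, 3, 4, 5] — 6 of 6 on the boundary.

Per-facet area ½‖(b−a)×(c−a)‖:
  f1: (p5, p2, p3) → 88.3496
  f2: (p4, p2, p1) → 60.4255
  f3: (p4, p5, p2) → 107.2737
  f4: (p0, p2, p1) → 72.1572
  f5: (p0, p2, p3) → 22.9822
  f6: (p0, p4, p1) → 19.4316
  f7: (p0, p5, p3) → 12.0234
  f8: (p0, p4, p5) → 40.2636
Σ area = 422.907

Euler characteristic 6−12+8 = 2 ✓

facets=8 area=422.907


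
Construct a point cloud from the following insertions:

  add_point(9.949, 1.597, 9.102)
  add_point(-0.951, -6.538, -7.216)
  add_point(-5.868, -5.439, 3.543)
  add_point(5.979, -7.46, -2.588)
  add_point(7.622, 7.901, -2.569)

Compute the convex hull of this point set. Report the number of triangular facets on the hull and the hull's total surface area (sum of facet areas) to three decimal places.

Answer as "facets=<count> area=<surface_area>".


facets=6 area=529.988

5 of the 5 inputs are extreme points: [0, 1, 2, 3, 4].

Per-facet area ½‖(b−a)×(c−a)‖:
  f1: (p4, p0, p2) → 119.0280
  f2: (p3, p0, p2) → 101.0334
  f3: (p3, p4, p0) → 93.1062
  f4: (p1, p4, p2) → 102.8161
  f5: (p1, p3, p2) → 49.2571
  f6: (p1, p3, p4) → 64.7476
Σ area = 529.988

Check V−E+F: 5 − 9 + 6 = 2.


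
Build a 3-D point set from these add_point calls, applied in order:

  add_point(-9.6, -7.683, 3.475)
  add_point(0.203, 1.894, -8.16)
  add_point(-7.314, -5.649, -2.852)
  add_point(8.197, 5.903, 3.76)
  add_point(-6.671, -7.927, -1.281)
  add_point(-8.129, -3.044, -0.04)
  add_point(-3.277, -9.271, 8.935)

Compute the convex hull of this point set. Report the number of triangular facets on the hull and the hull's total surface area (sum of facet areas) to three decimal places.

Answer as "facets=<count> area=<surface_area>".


facets=10 area=515.792

7 of the 7 inputs are extreme points: [0, 1, 2, 3, 4, 5, 6].

Triangle areas on the boundary:
  f1: (p6, p3, p0) → 83.2153
  f2: (p1, p6, p3) → 139.6914
  f3: (p4, p6, p0) → 23.5082
  f4: (p4, p1, p6) → 68.6744
  f5: (p5, p3, p0) → 50.7202
  f6: (p5, p1, p3) → 94.0272
  f7: (p2, p4, p1) → 13.3662
  f8: (p2, p5, p1) → 23.3040
  f9: (p2, p4, p0) → 7.5324
  f10: (p2, p5, p0) → 11.7524
Σ area = 515.792

Euler characteristic 7−15+10 = 2 ✓


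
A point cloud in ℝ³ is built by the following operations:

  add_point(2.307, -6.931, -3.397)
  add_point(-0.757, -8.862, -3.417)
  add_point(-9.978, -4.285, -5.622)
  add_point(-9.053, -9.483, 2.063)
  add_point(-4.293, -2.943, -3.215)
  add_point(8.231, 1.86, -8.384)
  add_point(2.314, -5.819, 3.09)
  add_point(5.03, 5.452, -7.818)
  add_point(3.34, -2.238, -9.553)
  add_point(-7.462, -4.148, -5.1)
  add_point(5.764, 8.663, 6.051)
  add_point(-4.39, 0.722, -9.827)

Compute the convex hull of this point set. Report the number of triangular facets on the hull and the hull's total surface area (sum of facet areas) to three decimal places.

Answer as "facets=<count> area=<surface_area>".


Extreme-point indices: [0, 1, 2, 3, 5, 6, 7, 8, 10, 11] — 10 of 12 on the boundary.

Per-facet area ½‖(b−a)×(c−a)‖:
  f1: (p3, p10, p2) → 107.9316
  f2: (p6, p10, p5) → 103.0171
  f3: (p6, p3, p10) → 77.4916
  f4: (p11, p10, p2) → 86.6875
  f5: (p1, p3, p2) → 42.4512
  f6: (p1, p6, p3) → 38.6912
  f7: (p7, p10, p5) → 33.4617
  f8: (p7, p11, p5) → 25.2871
  f9: (p7, p11, p10) → 72.2856
  f10: (p8, p11, p2) → 32.9130
  f11: (p8, p1, p2) → 52.1056
  f12: (p8, p11, p5) → 23.5080
  f13: (p0, p6, p5) → 36.8694
  f14: (p0, p1, p6) → 11.8630
  f15: (p0, p8, p5) → 23.8458
  f16: (p0, p8, p1) → 12.7816
Σ area = 781.191

Euler characteristic 10−24+16 = 2 ✓

facets=16 area=781.191
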